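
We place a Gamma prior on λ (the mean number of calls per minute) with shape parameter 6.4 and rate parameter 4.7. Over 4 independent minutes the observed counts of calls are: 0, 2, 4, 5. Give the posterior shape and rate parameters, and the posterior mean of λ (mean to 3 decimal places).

Posterior: Gamma(shape=17.4, rate=8.7); mean ≈ 2.000

The Poisson likelihood adds the total count to the shape and the number of exposure periods to the rate. Here ∑xᵢ = 11 and n = 4, so shape 6.4→17.4 and rate 4.7→8.7.
Posterior mean = shape/rate = 17.4/8.7 = 2.000.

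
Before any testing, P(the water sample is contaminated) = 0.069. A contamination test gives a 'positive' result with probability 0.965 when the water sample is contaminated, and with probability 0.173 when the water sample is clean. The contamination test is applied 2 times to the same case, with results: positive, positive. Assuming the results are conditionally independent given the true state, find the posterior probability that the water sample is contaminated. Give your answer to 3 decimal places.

Posterior P(H) ≈ 0.698

With H the event that the water sample is contaminated, the joint likelihood of the observed sequence is P(data|H) = 0.965·0.965 = 0.93122 and P(data|¬H) = 0.173·0.173 = 0.029929.
Bayes: P(H|data) = 0.069·0.93122 / (0.069·0.93122 + 0.931·0.029929) = 0.064255/0.092118 = 0.6975.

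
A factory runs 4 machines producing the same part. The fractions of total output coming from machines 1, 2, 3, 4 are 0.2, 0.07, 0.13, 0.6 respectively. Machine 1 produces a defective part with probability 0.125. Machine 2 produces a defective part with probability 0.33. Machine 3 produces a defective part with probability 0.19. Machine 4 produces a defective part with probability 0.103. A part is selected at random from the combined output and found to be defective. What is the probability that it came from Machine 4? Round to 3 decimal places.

Tabulate prior·likelihood by source: [1] prior 0.2, lik 0.125, product 0.02500; [2] prior 0.07, lik 0.33, product 0.02310; [3] prior 0.13, lik 0.19, product 0.02470; [4] prior 0.6, lik 0.103, product 0.06180.
Normalizing constant = 0.13460; the posterior for Machine 4 is its product over the sum, 0.06180/0.13460 = 0.459.

Posterior probability ≈ 0.459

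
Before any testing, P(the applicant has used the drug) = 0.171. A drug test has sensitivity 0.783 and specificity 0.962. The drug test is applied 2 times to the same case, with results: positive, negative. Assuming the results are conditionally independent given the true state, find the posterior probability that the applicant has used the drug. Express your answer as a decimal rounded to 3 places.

With H the event that the applicant has used the drug, the joint likelihood of the observed sequence is P(data|H) = 0.783·0.217 = 0.16991 and P(data|¬H) = 0.038·0.962 = 0.036556.
Bayes: P(H|data) = 0.171·0.16991 / (0.171·0.16991 + 0.829·0.036556) = 0.029055/0.059360 = 0.4895.

Posterior P(H) ≈ 0.489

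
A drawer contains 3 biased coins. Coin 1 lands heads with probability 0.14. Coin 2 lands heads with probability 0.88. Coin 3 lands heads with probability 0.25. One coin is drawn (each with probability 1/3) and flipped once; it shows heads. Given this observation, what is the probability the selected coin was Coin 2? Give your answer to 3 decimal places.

P(heads|C1) = 0.14; P(heads|C2) = 0.88; P(heads|C3) = 0.25.
Prior × likelihood for each source: 0.333333·0.14=0.04667, 0.333333·0.88=0.2933, 0.333333·0.25=0.08333. Summing gives P(heads) = 0.42333.
P(Coin 2 | heads) = 0.2933 / 0.42333 = 0.693.

Posterior probability ≈ 0.693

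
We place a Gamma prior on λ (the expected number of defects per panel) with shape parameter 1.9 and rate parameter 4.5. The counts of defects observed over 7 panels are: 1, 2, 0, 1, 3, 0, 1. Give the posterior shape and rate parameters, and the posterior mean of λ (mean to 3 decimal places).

Posterior: Gamma(shape=9.9, rate=11.5); mean ≈ 0.861

The Poisson likelihood adds the total count to the shape and the number of exposure periods to the rate. Here ∑xᵢ = 8 and n = 7, so shape 1.9→9.9 and rate 4.5→11.5.
Posterior mean = shape/rate = 9.9/11.5 = 0.861.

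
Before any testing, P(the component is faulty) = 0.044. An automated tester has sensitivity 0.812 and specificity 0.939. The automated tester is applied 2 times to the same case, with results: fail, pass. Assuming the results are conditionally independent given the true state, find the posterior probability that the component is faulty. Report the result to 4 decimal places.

Posterior P(H) ≈ 0.1093

Let H be the event that the component is faulty; start with P(H) = 0.044. P('fail'|H) = 0.812, P('fail'|¬H) = 0.061.
Update on result 1 ('fail'): P(H) ← 0.812·0.0440 / (0.812·0.0440 + 0.061·0.9560) = 0.035728/0.094044 = 0.3799.
Update on result 2 ('pass'): P(H) ← 0.188·0.3799 / (0.188·0.3799 + 0.939·0.6201) = 0.071423/0.65369 = 0.1093.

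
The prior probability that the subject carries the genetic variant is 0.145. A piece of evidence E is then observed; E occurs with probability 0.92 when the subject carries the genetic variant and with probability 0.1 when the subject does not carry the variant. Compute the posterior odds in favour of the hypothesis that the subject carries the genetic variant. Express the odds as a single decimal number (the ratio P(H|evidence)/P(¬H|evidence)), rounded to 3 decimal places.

Posterior odds ≈ 1.560

Prior odds = 0.145/(1−0.145) = 0.16959. In log-odds, ln(0.16959) = -1.7744.
Add log likelihood ratio: ln(9.2000) = 2.2192.
Posterior log-odds = 0.44484, so posterior odds = exp(0.44484) = 1.5602.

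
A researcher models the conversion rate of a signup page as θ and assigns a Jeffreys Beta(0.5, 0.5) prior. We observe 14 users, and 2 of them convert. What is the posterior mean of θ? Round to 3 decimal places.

Observing 2 successes and 12 failures updates Beta(0.5, 0.5) by adding the success and failure counts to the two shape parameters: α = 0.5+2 = 2.5, β = 0.5+12 = 12.5.
Posterior mean = α/(α+β) = 2.5/15 = 0.167.

Posterior mean ≈ 0.167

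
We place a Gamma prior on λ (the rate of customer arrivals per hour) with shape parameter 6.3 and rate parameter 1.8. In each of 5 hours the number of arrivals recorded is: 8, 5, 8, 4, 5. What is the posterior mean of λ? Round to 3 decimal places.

Total count ∑xᵢ = 30 over n = 5 hours.
Gamma is conjugate to the Poisson likelihood: posterior is Gamma(shape = 6.3+30 = 36.3, rate = 1.8+5 = 6.8).
Posterior mean = shape/rate = 36.3/6.8 = 5.338.

Posterior mean ≈ 5.338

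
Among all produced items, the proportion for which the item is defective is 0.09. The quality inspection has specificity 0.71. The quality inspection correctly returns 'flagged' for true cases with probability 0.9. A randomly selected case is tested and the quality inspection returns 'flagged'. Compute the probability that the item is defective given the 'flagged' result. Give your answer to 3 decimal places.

P(H | E) ≈ 0.235

Let H be the event that the item is defective. P(H) = 0.09, so P(¬H) = 0.91. With E the 'flagged' result, P(E|H) = 0.9 and P(E|¬H) = 0.29.
P(E) = 0.9·0.09 + 0.29·0.91 = 0.081000 + 0.26390 = 0.34490.
By Bayes' theorem, P(H|E) = 0.081000 / 0.34490 = 0.235.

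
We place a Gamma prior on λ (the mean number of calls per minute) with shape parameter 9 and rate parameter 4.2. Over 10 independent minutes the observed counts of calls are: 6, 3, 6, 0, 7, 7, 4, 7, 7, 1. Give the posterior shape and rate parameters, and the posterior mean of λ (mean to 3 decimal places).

The Poisson likelihood adds the total count to the shape and the number of exposure periods to the rate. Here ∑xᵢ = 48 and n = 10, so shape 9→57 and rate 4.2→14.2.
E[λ | data] = 57/14.2 = 4.014.

Posterior: Gamma(shape=57, rate=14.2); mean ≈ 4.014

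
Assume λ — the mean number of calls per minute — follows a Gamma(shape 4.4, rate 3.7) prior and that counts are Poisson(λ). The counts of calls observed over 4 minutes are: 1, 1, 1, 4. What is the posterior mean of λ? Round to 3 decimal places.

Posterior mean ≈ 1.481

Total count ∑xᵢ = 7 over n = 4 minutes.
Gamma is conjugate to the Poisson likelihood: posterior is Gamma(shape = 4.4+7 = 11.4, rate = 3.7+4 = 7.7).
Posterior mean = shape/rate = 11.4/7.7 = 1.481.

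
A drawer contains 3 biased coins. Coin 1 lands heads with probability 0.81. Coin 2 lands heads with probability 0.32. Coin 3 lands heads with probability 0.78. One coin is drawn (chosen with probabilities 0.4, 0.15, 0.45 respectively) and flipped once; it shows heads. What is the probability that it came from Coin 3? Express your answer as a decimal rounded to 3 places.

Posterior probability ≈ 0.485

Tabulate prior·likelihood by source: [1] prior 0.4, lik 0.81, product 0.3240; [2] prior 0.15, lik 0.32, product 0.04800; [3] prior 0.45, lik 0.78, product 0.3510.
Normalizing constant = 0.72300; the posterior for Coin 3 is its product over the sum, 0.3510/0.72300 = 0.485.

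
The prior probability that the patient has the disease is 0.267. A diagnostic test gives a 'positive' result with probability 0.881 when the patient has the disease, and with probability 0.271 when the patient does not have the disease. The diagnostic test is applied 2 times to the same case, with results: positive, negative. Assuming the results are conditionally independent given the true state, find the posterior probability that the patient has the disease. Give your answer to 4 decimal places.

Posterior P(H) ≈ 0.1620

Let H be the event that the patient has the disease; start with P(H) = 0.267. P('positive'|H) = 0.881, P('positive'|¬H) = 0.271.
Update on result 1 ('positive'): P(H) ← 0.881·0.2670 / (0.881·0.2670 + 0.271·0.7330) = 0.23523/0.43387 = 0.5422.
Update on result 2 ('negative'): P(H) ← 0.119·0.5422 / (0.119·0.5422 + 0.729·0.4578) = 0.064517/0.39828 = 0.1620.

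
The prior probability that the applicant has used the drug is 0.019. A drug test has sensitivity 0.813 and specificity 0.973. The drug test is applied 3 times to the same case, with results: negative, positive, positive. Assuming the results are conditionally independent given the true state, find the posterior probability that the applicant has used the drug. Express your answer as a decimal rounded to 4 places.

Posterior P(H) ≈ 0.7714

With H the event that the applicant has used the drug, the joint likelihood of the observed sequence is P(data|H) = 0.187·0.813·0.813 = 0.12360 and P(data|¬H) = 0.973·0.027·0.027 = 0.00070932.
Bayes: P(H|data) = 0.019·0.12360 / (0.019·0.12360 + 0.981·0.00070932) = 0.0023484/0.0030443 = 0.7714.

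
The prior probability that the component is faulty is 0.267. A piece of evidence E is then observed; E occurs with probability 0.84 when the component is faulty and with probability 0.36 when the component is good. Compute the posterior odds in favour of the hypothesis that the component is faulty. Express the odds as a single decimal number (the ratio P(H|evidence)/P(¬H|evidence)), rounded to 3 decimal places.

Prior odds = 0.267/(1−0.267) = 0.36426.
Likelihood ratio for E = 0.84/0.36 = 2.3333.
Posterior odds = prior odds × LR = 0.84993.

Posterior odds ≈ 0.850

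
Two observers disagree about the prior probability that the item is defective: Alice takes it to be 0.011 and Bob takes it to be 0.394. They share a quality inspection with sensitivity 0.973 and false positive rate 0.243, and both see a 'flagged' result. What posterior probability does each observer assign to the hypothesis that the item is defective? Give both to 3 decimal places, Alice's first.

Alice: 0.043; Bob: 0.722

P('+'|H) = 0.973, P('+'|¬H) = 0.243.
Alice: numerator 0.973·0.011 = 0.010703; evidence = 0.010703+0.243·0.989 = 0.25103; posterior = 0.043.
Bob: numerator 0.973·0.394 = 0.38336; evidence = 0.38336+0.243·0.606 = 0.53062; posterior = 0.722.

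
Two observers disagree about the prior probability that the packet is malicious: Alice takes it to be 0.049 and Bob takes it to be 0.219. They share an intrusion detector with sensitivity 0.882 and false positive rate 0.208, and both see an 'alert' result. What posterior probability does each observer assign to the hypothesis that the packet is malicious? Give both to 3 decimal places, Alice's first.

The likelihood ratio for an 'alert' result is 0.882/0.208 = 4.2404.
Alice: prior odds 0.049/0.951 = 0.051525; posterior odds 0.21848; posterior probability 0.179.
Bob: prior odds 0.219/0.781 = 0.28041; posterior odds 1.1890; posterior probability 0.543.

Alice: 0.179; Bob: 0.543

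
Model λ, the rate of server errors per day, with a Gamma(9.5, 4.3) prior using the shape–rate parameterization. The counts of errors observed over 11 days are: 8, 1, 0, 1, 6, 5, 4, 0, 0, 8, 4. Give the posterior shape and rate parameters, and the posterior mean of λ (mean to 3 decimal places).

Posterior: Gamma(shape=46.5, rate=15.3); mean ≈ 3.039

Total count ∑xᵢ = 37 over n = 11 days.
Gamma is conjugate to the Poisson likelihood: posterior is Gamma(shape = 9.5+37 = 46.5, rate = 4.3+11 = 15.3).
E[λ | data] = 46.5/15.3 = 3.039.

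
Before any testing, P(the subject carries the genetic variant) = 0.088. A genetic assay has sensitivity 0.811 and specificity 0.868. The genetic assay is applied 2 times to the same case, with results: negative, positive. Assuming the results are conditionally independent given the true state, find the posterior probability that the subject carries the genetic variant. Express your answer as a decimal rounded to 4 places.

Posterior P(H) ≈ 0.1143

Let H be the event that the subject carries the genetic variant; start with P(H) = 0.088. P('positive'|H) = 0.811, P('positive'|¬H) = 0.132.
Update on result 1 ('negative'): P(H) ← 0.189·0.0880 / (0.189·0.0880 + 0.868·0.9120) = 0.016632/0.80825 = 0.0206.
Update on result 2 ('positive'): P(H) ← 0.811·0.0206 / (0.811·0.0206 + 0.132·0.9794) = 0.016689/0.14597 = 0.1143.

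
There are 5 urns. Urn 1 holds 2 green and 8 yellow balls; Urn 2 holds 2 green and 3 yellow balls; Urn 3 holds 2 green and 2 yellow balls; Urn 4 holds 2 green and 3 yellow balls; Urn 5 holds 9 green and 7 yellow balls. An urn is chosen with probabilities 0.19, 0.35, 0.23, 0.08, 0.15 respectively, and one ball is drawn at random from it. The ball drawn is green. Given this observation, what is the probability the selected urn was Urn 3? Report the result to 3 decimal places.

Posterior probability ≈ 0.281

P(green|Urn 1) = 0.2; P(green|Urn 2) = 0.4; P(green|Urn 3) = 0.5; P(green|Urn 4) = 0.4; P(green|Urn 5) = 0.5625.
Prior × likelihood for each source: 0.19·0.2=0.03800, 0.35·0.4=0.1400, 0.23·0.5=0.1150, 0.08·0.4=0.03200, 0.15·0.5625=0.08437. Summing gives P(green) = 0.40937.
P(Urn 3 | green) = 0.1150 / 0.40937 = 0.281.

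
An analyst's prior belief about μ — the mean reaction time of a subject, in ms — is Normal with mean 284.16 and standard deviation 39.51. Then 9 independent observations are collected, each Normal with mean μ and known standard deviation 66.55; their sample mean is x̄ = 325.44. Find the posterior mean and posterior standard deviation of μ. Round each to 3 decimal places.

Prior precision 1/τ₀² = 1/39.51² = 0.00064060; data precision n/σ² = 9/66.55² = 0.00203211.
Posterior precision = 0.00064060 + 0.00203211 = 0.00267270, giving posterior SD = 1/√0.00267270 = 19.343.
Posterior mean = (0.00064060·284.16 + 0.00203211·325.44) / 0.00267270 = 315.546.

Posterior mean ≈ 315.546; posterior SD ≈ 19.343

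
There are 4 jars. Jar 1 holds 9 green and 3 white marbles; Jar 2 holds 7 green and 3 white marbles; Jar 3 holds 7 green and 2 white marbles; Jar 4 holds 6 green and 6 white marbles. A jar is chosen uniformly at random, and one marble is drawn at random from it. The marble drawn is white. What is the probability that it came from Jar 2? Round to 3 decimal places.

Posterior probability ≈ 0.236

Tabulate prior·likelihood by source: [1] prior 0.25, lik 0.25, product 0.06250; [2] prior 0.25, lik 0.3, product 0.07500; [3] prior 0.25, lik 0.2222, product 0.05556; [4] prior 0.25, lik 0.5, product 0.1250.
Normalizing constant = 0.31806; the posterior for Jar 2 is its product over the sum, 0.07500/0.31806 = 0.236.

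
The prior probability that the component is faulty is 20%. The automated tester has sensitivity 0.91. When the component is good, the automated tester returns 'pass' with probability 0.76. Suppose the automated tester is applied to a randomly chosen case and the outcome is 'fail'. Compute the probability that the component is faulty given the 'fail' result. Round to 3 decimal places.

Write H for 'the component is faulty'. Prior odds H:¬H = 0.2/0.8 = 0.25000. For the 'fail' outcome, the likelihood ratio is 0.91/0.24 = 3.7917.
Posterior odds = 0.25000 × 3.7917 = 0.94792, so P(H|E) = 0.94792/(1+0.94792) = 0.487.

P(H | E) ≈ 0.487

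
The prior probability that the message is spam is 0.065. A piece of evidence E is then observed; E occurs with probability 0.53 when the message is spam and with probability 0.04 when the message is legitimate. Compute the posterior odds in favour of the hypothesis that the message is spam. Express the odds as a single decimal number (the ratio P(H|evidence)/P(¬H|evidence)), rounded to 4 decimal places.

Posterior odds ≈ 0.9211

Prior odds = 0.065/(1−0.065) = 0.069519. In log-odds, ln(0.069519) = -2.6662.
Add log likelihood ratio: ln(13.250) = 2.5840.
Posterior log-odds = -0.082162, so posterior odds = exp(-0.082162) = 0.92112.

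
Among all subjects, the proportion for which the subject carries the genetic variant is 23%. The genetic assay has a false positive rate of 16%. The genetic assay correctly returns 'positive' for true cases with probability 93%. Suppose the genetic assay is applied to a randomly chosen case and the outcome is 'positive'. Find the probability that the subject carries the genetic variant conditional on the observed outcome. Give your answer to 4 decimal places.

P(H | E) ≈ 0.6345

Write H for 'the subject carries the genetic variant'. Prior odds H:¬H = 0.23/0.77 = 0.29870. For the 'positive' outcome, the likelihood ratio is 0.93/0.16 = 5.8125.
Posterior odds = 0.29870 × 5.8125 = 1.7362, so P(H|E) = 1.7362/(1+1.7362) = 0.6345.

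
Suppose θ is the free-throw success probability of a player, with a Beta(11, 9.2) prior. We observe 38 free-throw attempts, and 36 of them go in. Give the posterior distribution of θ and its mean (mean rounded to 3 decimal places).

Posterior: Beta(47, 11.2); mean ≈ 0.808

Observing 36 successes and 2 failures updates Beta(11, 9.2) by adding the success and failure counts to the two shape parameters: α = 11+36 = 47, β = 9.2+2 = 11.2.
Posterior mean = α/(α+β) = 47/58.2 = 0.808.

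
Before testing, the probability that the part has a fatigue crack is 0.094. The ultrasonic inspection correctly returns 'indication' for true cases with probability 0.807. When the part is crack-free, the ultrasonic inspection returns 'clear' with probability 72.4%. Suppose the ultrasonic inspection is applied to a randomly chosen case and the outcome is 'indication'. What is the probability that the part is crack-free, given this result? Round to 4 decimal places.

Write H for 'the part has a fatigue crack'. Prior odds H:¬H = 0.094/0.906 = 0.10375. For the 'indication' outcome, the likelihood ratio is 0.807/0.276 = 2.9239.
Posterior odds = 0.10375 × 2.9239 = 0.30336, so P(H|E) = 0.30336/(1+0.30336) = 0.2328. Then P(¬H|E) = 1 − 0.2328 = 0.7672.

P(¬H | E) ≈ 0.7672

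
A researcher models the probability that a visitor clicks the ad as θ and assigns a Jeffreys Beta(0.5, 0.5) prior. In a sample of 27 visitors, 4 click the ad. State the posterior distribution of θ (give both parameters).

Posterior: Beta(4.5, 23.5)

Observing 4 successes and 23 failures updates Beta(0.5, 0.5) by adding the success and failure counts to the two shape parameters: α = 0.5+4 = 4.5, β = 0.5+23 = 23.5.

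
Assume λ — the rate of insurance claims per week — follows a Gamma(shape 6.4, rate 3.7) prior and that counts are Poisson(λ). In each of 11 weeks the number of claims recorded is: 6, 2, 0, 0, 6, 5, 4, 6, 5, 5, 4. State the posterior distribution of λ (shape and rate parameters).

Posterior: Gamma(shape=49.4, rate=14.7)

Total count ∑xᵢ = 43 over n = 11 weeks.
Gamma is conjugate to the Poisson likelihood: posterior is Gamma(shape = 6.4+43 = 49.4, rate = 3.7+11 = 14.7).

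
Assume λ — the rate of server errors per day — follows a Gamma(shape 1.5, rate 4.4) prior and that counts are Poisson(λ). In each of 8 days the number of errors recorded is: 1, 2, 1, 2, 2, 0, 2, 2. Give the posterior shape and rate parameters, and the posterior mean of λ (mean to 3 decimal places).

The Poisson likelihood adds the total count to the shape and the number of exposure periods to the rate. Here ∑xᵢ = 12 and n = 8, so shape 1.5→13.5 and rate 4.4→12.4.
Posterior mean = shape/rate = 13.5/12.4 = 1.089.

Posterior: Gamma(shape=13.5, rate=12.4); mean ≈ 1.089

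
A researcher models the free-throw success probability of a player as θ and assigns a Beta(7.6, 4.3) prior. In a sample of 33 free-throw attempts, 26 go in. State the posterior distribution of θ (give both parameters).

The binomial likelihood is conjugate to the Beta prior: with 26 successes and 7 failures, the posterior is Beta(7.6+26, 4.3+7) = Beta(33.6, 11.3).

Posterior: Beta(33.6, 11.3)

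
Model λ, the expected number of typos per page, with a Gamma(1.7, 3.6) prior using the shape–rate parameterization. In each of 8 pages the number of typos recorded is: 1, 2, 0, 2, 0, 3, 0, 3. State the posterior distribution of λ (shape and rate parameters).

Posterior: Gamma(shape=12.7, rate=11.6)

Total count ∑xᵢ = 11 over n = 8 pages.
Gamma is conjugate to the Poisson likelihood: posterior is Gamma(shape = 1.7+11 = 12.7, rate = 3.6+8 = 11.6).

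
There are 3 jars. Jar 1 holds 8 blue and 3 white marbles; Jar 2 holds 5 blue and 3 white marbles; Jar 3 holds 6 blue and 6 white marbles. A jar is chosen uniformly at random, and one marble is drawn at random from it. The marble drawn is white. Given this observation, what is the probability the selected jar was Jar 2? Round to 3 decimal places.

Posterior probability ≈ 0.327

Tabulate prior·likelihood by source: [1] prior 0.333333, lik 0.2727, product 0.09091; [2] prior 0.333333, lik 0.375, product 0.1250; [3] prior 0.333333, lik 0.5, product 0.1667.
Normalizing constant = 0.38258; the posterior for Jar 2 is its product over the sum, 0.1250/0.38258 = 0.327.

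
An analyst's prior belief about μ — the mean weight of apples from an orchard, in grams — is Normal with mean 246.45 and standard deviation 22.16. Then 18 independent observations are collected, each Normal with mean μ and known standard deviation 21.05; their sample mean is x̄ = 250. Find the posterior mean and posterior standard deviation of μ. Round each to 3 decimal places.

With known σ, the Normal prior is conjugate. Weight on the data is w = (n/σ²)/(n/σ² + 1/τ₀²) = 0.0406227/(0.0406227+0.00203639) = 0.95226.
Posterior mean = w·x̄ + (1−w)·μ₀ = 0.95226·250 + 0.047736·246.45 = 249.831. Posterior variance = 1/(0.0406227+0.00203639) = 23.4417, so SD = 4.842.

Posterior mean ≈ 249.831; posterior SD ≈ 4.842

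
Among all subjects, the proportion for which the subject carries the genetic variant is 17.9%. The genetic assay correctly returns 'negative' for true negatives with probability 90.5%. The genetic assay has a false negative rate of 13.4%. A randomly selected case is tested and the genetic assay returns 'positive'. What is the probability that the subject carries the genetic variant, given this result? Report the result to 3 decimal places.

P(H | E) ≈ 0.665

Write H for 'the subject carries the genetic variant'. Prior odds H:¬H = 0.179/0.821 = 0.21803. For the 'positive' outcome, the likelihood ratio is 0.866/0.095 = 9.1158.
Posterior odds = 0.21803 × 9.1158 = 1.9875, so P(H|E) = 1.9875/(1+1.9875) = 0.665.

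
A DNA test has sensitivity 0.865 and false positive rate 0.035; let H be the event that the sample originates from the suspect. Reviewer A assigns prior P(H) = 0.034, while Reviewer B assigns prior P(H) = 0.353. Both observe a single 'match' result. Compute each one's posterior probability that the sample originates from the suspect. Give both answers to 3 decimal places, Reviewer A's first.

Reviewer A: 0.465; Reviewer B: 0.931

The likelihood ratio for a 'match' result is 0.865/0.035 = 24.714.
Reviewer A: prior odds 0.034/0.966 = 0.035197; posterior odds 0.86986; posterior probability 0.465.
Reviewer B: prior odds 0.353/0.647 = 0.54560; posterior odds 13.484; posterior probability 0.931.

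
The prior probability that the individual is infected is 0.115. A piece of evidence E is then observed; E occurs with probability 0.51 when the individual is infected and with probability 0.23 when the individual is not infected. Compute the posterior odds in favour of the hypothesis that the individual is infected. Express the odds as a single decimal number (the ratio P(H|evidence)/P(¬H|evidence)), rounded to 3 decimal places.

Prior odds = 0.115/(1−0.115) = 0.12994.
Likelihood ratio for E = 0.51/0.23 = 2.2174.
Posterior odds = prior odds × LR = 0.28814.

Posterior odds ≈ 0.288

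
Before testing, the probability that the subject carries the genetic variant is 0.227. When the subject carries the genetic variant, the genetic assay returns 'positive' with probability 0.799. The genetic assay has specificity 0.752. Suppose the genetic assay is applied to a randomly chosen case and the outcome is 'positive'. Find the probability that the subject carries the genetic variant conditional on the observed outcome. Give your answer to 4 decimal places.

P(H | E) ≈ 0.4862

Write H for 'the subject carries the genetic variant'. Prior odds H:¬H = 0.227/0.773 = 0.29366. For the 'positive' outcome, the likelihood ratio is 0.799/0.248 = 3.2218.
Posterior odds = 0.29366 × 3.2218 = 0.94611, so P(H|E) = 0.94611/(1+0.94611) = 0.4862.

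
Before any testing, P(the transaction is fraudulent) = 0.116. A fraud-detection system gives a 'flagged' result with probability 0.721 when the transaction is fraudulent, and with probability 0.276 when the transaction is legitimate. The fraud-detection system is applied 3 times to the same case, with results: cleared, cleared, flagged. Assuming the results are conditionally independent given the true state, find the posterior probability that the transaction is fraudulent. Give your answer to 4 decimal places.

Let H be the event that the transaction is fraudulent; start with P(H) = 0.116. P('flagged'|H) = 0.721, P('flagged'|¬H) = 0.276.
Update on result 1 ('cleared'): P(H) ← 0.279·0.1160 / (0.279·0.1160 + 0.724·0.8840) = 0.032364/0.67238 = 0.0481.
Update on result 2 ('cleared'): P(H) ← 0.279·0.0481 / (0.279·0.0481 + 0.724·0.9519) = 0.013429/0.70258 = 0.0191.
Update on result 3 ('flagged'): P(H) ← 0.721·0.0191 / (0.721·0.0191 + 0.276·0.9809) = 0.013781/0.28451 = 0.0484.

Posterior P(H) ≈ 0.0484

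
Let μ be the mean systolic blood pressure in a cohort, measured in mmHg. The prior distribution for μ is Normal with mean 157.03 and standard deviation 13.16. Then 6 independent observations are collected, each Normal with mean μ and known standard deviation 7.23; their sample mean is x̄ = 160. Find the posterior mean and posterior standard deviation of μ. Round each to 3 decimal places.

Posterior mean ≈ 159.858; posterior SD ≈ 2.880

Prior precision 1/τ₀² = 1/13.16² = 0.00577415; data precision n/σ² = 6/7.23² = 0.114782.
Posterior precision = 0.00577415 + 0.114782 = 0.120556, giving posterior SD = 1/√0.120556 = 2.880.
Posterior mean = (0.00577415·157.03 + 0.114782·160) / 0.120556 = 159.858.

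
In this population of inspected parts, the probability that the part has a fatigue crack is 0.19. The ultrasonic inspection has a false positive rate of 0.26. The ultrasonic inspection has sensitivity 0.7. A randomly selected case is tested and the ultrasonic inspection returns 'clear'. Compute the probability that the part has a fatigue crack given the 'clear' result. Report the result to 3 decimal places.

P(H | E) ≈ 0.087

Write H for 'the part has a fatigue crack'. Prior odds H:¬H = 0.19/0.81 = 0.23457. For the 'clear' outcome, the likelihood ratio is 0.3/0.74 = 0.40541.
Posterior odds = 0.23457 × 0.40541 = 0.095095, so P(H|E) = 0.095095/(1+0.095095) = 0.087.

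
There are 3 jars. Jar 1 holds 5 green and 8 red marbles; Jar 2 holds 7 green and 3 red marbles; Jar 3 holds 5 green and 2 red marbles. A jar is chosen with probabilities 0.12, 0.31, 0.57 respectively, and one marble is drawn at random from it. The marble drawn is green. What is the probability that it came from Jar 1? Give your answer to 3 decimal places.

Posterior probability ≈ 0.069

Tabulate prior·likelihood by source: [1] prior 0.12, lik 0.3846, product 0.04615; [2] prior 0.31, lik 0.7, product 0.2170; [3] prior 0.57, lik 0.7143, product 0.4071.
Normalizing constant = 0.67030; the posterior for Jar 1 is its product over the sum, 0.04615/0.67030 = 0.069.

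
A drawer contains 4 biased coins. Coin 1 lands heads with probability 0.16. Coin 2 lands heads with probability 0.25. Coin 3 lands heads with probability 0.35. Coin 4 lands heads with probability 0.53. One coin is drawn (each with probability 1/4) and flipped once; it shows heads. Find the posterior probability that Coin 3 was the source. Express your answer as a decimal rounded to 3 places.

P(heads|C1) = 0.16; P(heads|C2) = 0.25; P(heads|C3) = 0.35; P(heads|C4) = 0.53.
Prior × likelihood for each source: 0.25·0.16=0.04000, 0.25·0.25=0.06250, 0.25·0.35=0.08750, 0.25·0.53=0.1325. Summing gives P(heads) = 0.32250.
P(Coin 3 | heads) = 0.08750 / 0.32250 = 0.271.

Posterior probability ≈ 0.271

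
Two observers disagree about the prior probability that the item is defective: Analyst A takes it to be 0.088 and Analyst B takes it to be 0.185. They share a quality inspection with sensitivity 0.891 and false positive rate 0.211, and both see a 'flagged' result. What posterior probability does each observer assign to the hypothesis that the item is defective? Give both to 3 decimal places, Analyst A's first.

Analyst A: 0.289; Analyst B: 0.489

The likelihood ratio for a 'flagged' result is 0.891/0.211 = 4.2227.
Analyst A: prior odds 0.088/0.912 = 0.096491; posterior odds 0.40746; posterior probability 0.289.
Analyst B: prior odds 0.185/0.815 = 0.22699; posterior odds 0.95854; posterior probability 0.489.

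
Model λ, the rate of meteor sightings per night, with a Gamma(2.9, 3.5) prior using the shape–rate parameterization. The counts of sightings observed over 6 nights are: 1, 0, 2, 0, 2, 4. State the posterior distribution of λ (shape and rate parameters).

Total count ∑xᵢ = 9 over n = 6 nights.
Gamma is conjugate to the Poisson likelihood: posterior is Gamma(shape = 2.9+9 = 11.9, rate = 3.5+6 = 9.5).

Posterior: Gamma(shape=11.9, rate=9.5)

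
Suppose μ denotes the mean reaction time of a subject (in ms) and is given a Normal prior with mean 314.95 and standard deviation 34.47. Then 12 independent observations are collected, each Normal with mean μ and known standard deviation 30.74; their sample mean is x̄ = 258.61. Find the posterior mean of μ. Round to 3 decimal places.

With known σ, the Normal prior is conjugate. Weight on the data is w = (n/σ²)/(n/σ² + 1/τ₀²) = 0.0126991/(0.0126991+0.00084162) = 0.93785.
Posterior mean = w·x̄ + (1−w)·μ₀ = 0.93785·258.61 + 0.062155·314.95 = 262.112.

Posterior mean ≈ 262.112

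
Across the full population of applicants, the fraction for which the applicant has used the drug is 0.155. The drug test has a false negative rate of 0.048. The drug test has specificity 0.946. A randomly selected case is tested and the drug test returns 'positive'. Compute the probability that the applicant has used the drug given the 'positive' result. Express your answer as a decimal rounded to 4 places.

P(H | E) ≈ 0.7638

Let H be the event that the applicant has used the drug. P(H) = 0.155, so P(¬H) = 0.845. With E the 'positive' result, P(E|H) = 0.952 and P(E|¬H) = 0.054.
P(E) = 0.952·0.155 + 0.054·0.845 = 0.14756 + 0.045630 = 0.19319.
By Bayes' theorem, P(H|E) = 0.14756 / 0.19319 = 0.7638.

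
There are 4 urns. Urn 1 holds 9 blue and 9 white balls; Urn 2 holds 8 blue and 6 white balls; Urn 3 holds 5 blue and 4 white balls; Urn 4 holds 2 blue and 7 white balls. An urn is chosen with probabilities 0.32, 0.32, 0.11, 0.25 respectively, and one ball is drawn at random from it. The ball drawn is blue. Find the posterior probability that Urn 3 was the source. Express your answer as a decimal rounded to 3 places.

Posterior probability ≈ 0.133

P(blue|Urn 1) = 0.5; P(blue|Urn 2) = 0.5714; P(blue|Urn 3) = 0.5556; P(blue|Urn 4) = 0.2222.
Prior × likelihood for each source: 0.32·0.5=0.1600, 0.32·0.5714=0.1829, 0.11·0.5556=0.06111, 0.25·0.2222=0.05556. Summing gives P(blue) = 0.45952.
P(Urn 3 | blue) = 0.06111 / 0.45952 = 0.133.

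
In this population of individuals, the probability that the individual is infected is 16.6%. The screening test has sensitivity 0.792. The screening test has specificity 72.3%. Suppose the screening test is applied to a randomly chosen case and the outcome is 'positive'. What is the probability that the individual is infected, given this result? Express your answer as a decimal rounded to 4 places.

Write H for 'the individual is infected'. Prior odds H:¬H = 0.166/0.834 = 0.19904. For the 'positive' outcome, the likelihood ratio is 0.792/0.277 = 2.8592.
Posterior odds = 0.19904 × 2.8592 = 0.56910, so P(H|E) = 0.56910/(1+0.56910) = 0.3627.

P(H | E) ≈ 0.3627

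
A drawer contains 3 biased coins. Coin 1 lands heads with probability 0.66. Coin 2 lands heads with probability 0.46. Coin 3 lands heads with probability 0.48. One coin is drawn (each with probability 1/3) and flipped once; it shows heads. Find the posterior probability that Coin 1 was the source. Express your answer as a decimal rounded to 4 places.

Tabulate prior·likelihood by source: [1] prior 0.333333, lik 0.66, product 0.2200; [2] prior 0.333333, lik 0.46, product 0.1533; [3] prior 0.333333, lik 0.48, product 0.1600.
Normalizing constant = 0.53333; the posterior for Coin 1 is its product over the sum, 0.2200/0.53333 = 0.4125.

Posterior probability ≈ 0.4125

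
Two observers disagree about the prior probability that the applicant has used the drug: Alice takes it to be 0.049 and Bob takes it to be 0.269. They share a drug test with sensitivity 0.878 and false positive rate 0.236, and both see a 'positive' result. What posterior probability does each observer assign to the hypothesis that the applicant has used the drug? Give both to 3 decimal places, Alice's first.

Alice: 0.161; Bob: 0.578

The likelihood ratio for a 'positive' result is 0.878/0.236 = 3.7203.
Alice: prior odds 0.049/0.951 = 0.051525; posterior odds 0.19169; posterior probability 0.161.
Bob: prior odds 0.269/0.731 = 0.36799; posterior odds 1.3690; posterior probability 0.578.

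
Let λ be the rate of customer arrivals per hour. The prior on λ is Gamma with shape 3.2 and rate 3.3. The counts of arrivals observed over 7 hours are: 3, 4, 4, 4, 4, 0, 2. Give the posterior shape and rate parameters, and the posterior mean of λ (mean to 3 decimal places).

Posterior: Gamma(shape=24.2, rate=10.3); mean ≈ 2.350

The Poisson likelihood adds the total count to the shape and the number of exposure periods to the rate. Here ∑xᵢ = 21 and n = 7, so shape 3.2→24.2 and rate 3.3→10.3.
Posterior mean = shape/rate = 24.2/10.3 = 2.350.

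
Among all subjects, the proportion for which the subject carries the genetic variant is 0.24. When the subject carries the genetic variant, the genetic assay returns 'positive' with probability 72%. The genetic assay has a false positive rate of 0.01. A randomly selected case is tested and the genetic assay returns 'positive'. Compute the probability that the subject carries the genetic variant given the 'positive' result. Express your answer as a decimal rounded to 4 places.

P(H | E) ≈ 0.9579

Let H be the event that the subject carries the genetic variant. P(H) = 0.24, so P(¬H) = 0.76. With E the 'positive' result, P(E|H) = 0.72 and P(E|¬H) = 0.01.
P(E) = 0.72·0.24 + 0.01·0.76 = 0.17280 + 0.0076000 = 0.18040.
By Bayes' theorem, P(H|E) = 0.17280 / 0.18040 = 0.9579.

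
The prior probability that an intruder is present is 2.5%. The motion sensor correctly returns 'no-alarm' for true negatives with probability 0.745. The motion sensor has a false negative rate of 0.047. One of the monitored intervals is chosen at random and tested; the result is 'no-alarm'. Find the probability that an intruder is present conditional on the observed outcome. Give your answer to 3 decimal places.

P(H | E) ≈ 0.002

Write H for 'an intruder is present'. Prior odds H:¬H = 0.025/0.975 = 0.025641. For the 'no-alarm' outcome, the likelihood ratio is 0.047/0.745 = 0.063087.
Posterior odds = 0.025641 × 0.063087 = 0.0016176, so P(H|E) = 0.0016176/(1+0.0016176) = 0.002.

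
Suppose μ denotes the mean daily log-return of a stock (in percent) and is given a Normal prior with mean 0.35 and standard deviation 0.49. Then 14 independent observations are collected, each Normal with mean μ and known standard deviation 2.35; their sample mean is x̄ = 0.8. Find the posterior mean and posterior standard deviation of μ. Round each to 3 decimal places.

Posterior mean ≈ 0.520; posterior SD ≈ 0.386

With known σ, the Normal prior is conjugate. Weight on the data is w = (n/σ²)/(n/σ² + 1/τ₀²) = 2.53508/(2.53508+4.16493) = 0.37837.
Posterior mean = w·x̄ + (1−w)·μ₀ = 0.37837·0.8 + 0.62163·0.35 = 0.520. Posterior variance = 1/(2.53508+4.16493) = 0.149253, so SD = 0.386.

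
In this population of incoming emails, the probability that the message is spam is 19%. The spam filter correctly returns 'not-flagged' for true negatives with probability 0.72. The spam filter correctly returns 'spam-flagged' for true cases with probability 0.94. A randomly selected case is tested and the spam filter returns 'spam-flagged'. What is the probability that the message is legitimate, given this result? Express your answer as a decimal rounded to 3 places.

Let H be the event that the message is spam. P(H) = 0.19, so P(¬H) = 0.81. With E the 'spam-flagged' result, P(E|H) = 0.94 and P(E|¬H) = 0.28.
P(E) = 0.94·0.19 + 0.28·0.81 = 0.17860 + 0.22680 = 0.40540.
By Bayes' theorem, P(H|E) = 0.17860 / 0.40540 = 0.441. Hence P(¬H|E) = 1 − 0.441 = 0.559.

P(¬H | E) ≈ 0.559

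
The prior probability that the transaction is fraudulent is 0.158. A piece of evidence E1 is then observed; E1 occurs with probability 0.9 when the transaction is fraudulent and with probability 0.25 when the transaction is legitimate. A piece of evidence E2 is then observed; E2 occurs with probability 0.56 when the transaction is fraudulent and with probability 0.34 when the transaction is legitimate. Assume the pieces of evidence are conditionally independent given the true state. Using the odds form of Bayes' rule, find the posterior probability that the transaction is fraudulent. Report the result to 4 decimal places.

Posterior probability ≈ 0.5267

Prior odds = 0.158/(1−0.158) = 0.18765.
Likelihood ratio for E1 = 0.9/0.25 = 3.6000.
Likelihood ratio for E2 = 0.56/0.34 = 1.6471.
Posterior odds = prior odds × LR₁ × LR₂ = 1.1126.
Posterior probability = odds/(1+odds) = 1.1126/2.1126 = 0.5267.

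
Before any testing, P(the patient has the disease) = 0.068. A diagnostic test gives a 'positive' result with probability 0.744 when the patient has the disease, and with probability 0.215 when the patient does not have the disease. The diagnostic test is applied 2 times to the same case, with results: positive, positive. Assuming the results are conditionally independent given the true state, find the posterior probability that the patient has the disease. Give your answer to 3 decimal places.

With H the event that the patient has the disease, the joint likelihood of the observed sequence is P(data|H) = 0.744·0.744 = 0.55354 and P(data|¬H) = 0.215·0.215 = 0.046225.
Bayes: P(H|data) = 0.068·0.55354 / (0.068·0.55354 + 0.932·0.046225) = 0.037640/0.080722 = 0.4663.

Posterior P(H) ≈ 0.466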